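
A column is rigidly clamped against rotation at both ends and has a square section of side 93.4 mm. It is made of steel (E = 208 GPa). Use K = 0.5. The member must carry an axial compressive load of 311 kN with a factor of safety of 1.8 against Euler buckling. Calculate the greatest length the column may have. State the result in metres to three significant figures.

L_max ≈ 9.64 m

I = a⁴/12 = 93.4⁴/12 = 6.342×10^6 mm⁴
I = 6.342×10^-6 m⁴
Required critical load P_cr = n·P = 1.8 × 311 = 559.8 kN = 5.598×10^5 N
From P_cr = π²EI/(K·L)²:  L = (1/K)·√(π²EI/P_cr) = (1/0.5)·√(π²×2.08×10^11×6.342×10^-6/5.598×10^5)
L = 9.64 m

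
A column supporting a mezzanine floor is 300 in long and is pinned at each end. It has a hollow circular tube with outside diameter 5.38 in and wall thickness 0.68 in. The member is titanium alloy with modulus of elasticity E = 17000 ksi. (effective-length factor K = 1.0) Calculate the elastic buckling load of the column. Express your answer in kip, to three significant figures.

Inner diameter d_i = 5.38 − 2×0.68 = 4.020 in
I = π(d_o⁴ − d_i⁴)/64 = π(5.38⁴ − 4.020⁴)/64 = 28.30 in⁴
Effective length L_e = K·L = 1 × 300 = 300.0 in
P_cr = π²EI / L_e² = π² × 17000×10³ × 28.30 / 300.0² = 5.277×10^4 lb

P_cr ≈ 52.8 kip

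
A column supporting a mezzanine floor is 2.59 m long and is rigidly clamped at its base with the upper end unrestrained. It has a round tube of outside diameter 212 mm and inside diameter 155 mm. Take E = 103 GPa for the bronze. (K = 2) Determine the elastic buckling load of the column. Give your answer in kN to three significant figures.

d_o = 212 mm, d_i = 155 mm
I = π(d_o⁴ − d_i⁴)/64 = π(212⁴ − 155.0⁴)/64 = 7.082×10^7 mm⁴
I = 7.082×10^7 mm⁴ = 7.082×10^-5 m⁴
Effective length L_e = K·L = 2 × 2.59 = 5.180 m
P_cr = π²EI / L_e² = π² × 103×10⁹ × 7.082×10^-5 / 5.180² = 2.683×10^6 N

P_cr ≈ 2680 kN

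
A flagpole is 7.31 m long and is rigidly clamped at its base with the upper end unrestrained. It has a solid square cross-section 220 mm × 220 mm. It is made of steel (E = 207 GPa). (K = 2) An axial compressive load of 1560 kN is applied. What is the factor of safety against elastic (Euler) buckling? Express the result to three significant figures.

n ≈ 1.20

I = a⁴/12 = 220⁴/12 = 1.952×10^8 mm⁴
I = 1.952×10^8 mm⁴ = 1.952×10^-4 m⁴
Effective length L_e = K·L = 2 × 7.31 = 14.62 m
P_cr = π²EI / L_e² = π² × 207×10⁹ × 1.952×10^-4 / 14.62² = 1.866×10^6 N
Factor of safety n = P_cr / P = 1865.9 / 1560 = 1.20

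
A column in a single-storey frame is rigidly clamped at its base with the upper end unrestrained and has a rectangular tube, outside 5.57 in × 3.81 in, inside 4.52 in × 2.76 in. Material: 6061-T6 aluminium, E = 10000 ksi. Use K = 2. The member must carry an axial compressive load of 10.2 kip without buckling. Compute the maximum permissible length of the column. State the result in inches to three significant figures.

Weak-axis I_min = (h_o·b_o³ − h_i·b_i³)/12 with b_o = 3.81, b_i = 2.760 in (shorter outer/inner sides).
I_min = (5.57×3.81³ − 4.520×2.760³)/12 = 17.75 in⁴
At the buckling limit P_cr = P = 1.020×10^4 lb
From P_cr = π²EI/(K·L)²:  L = (1/K)·√(π²EI/P_cr) = (1/2)·√(π²×1.00×10^7×17.75/1.020×10^4)
L = 207 in

L_max ≈ 207 in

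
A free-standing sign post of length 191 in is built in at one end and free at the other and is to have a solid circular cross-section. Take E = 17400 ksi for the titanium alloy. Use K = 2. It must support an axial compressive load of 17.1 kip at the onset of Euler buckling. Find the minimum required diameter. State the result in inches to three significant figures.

d ≈ 4.15 in

L_e = K·L = 2 × 191 = 382.0 in
Required I = P_cr·L_e²/(π²E) = 1.710×10^4 × 382.0² / (π² × 1.74×10^7) = 14.53 in⁴
Solid circle: I = πd⁴/64  ⇒  d = (64I/π)^(1/4) = (64×14.53/π)^(1/4) = 4.15 in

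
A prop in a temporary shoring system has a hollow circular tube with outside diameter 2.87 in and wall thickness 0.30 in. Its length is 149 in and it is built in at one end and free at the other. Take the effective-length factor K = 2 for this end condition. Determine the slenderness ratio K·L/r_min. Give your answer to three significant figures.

Inner diameter d_i = 2.87 − 2×0.30 = 2.270 in
I = π(d_o⁴ − d_i⁴)/64 = π(2.87⁴ − 2.270⁴)/64 = 2.027 in⁴
A = 2.422 in²;  r_min = √(I/A) = √(2.027/2.422) = 0.9148 in
L_e = K·L = 2 × 149 = 298.0 in
λ = L_e / r_min = 298.00 / 0.9148 = 326

λ ≈ 326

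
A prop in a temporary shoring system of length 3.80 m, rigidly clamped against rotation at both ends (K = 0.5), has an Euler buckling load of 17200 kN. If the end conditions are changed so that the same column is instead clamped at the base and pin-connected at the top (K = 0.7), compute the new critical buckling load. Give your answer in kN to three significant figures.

P_cr ∝ 1/K², so P_cr,new = P_cr,old × (K_old/K_new)² = 17200 × (0.5/0.7)²
= 17200 × 0.5102 = 8780 kN

P_cr ≈ 8780 kN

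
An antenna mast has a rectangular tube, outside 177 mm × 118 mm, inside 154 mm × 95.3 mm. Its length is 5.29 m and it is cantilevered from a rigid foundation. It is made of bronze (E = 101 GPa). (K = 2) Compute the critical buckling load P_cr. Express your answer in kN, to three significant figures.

Weak-axis I_min = (h_o·b_o³ − h_i·b_i³)/12 with b_o = 118, b_i = 95.30 mm (shorter outer/inner sides).
I_min = (177×118³ − 154.0×95.30³)/12 = 1.313×10^7 mm⁴
I = 1.313×10^7 mm⁴ = 1.313×10^-5 m⁴
Effective length L_e = K·L = 2 × 5.29 = 10.58 m
P_cr = π²EI / L_e² = π² × 101×10⁹ × 1.313×10^-5 / 10.58² = 1.169×10^5 N

P_cr ≈ 117 kN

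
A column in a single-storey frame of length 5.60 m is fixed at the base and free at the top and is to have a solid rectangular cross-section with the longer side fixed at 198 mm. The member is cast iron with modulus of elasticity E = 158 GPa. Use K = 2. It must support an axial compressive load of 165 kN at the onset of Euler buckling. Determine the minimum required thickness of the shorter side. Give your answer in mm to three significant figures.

b ≈ 93.0 mm

L_e = K·L = 2 × 5.60 = 11.20 m
Required I = P_cr·L_e²/(π²E) = 1.650×10^5 × 11.20² / (π² × 1.58×10^11) = 1.327×10^-5 m⁴
I_req = 1.327×10^7 mm⁴
Rectangle, weak axis: I_min = h·b³/12 with h = 198 mm fixed  ⇒  b = (12I/h)^(1/3) = 93.0 mm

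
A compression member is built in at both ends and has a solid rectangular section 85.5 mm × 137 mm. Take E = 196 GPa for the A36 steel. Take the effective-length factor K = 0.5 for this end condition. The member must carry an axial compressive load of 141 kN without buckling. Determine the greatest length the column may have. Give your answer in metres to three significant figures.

L_max ≈ 19.8 m

Buckling occurs about the weak axis: I_min = h·b³/12 with b = 85.5 mm (the shorter side).
I_min = 137×85.5³/12 = 7.136×10^6 mm⁴
I = 7.136×10^-6 m⁴
At the buckling limit P_cr = P = 1.410×10^5 N
From P_cr = π²EI/(K·L)²:  L = (1/K)·√(π²EI/P_cr) = (1/0.5)·√(π²×1.96×10^11×7.136×10^-6/1.410×10^5)
L = 19.8 m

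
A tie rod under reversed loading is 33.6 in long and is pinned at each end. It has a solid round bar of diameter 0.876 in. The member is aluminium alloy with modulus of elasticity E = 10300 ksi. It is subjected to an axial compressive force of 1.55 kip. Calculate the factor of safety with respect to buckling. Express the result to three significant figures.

I = πd⁴/64 = π×0.876⁴/64 = 2.891×10^-2 in⁴
Effective length L_e = K·L = 1 × 33.6 = 33.60 in
P_cr = π²EI / L_e² = π² × 10300×10³ × 2.891×10^-2 / 33.60² = 2.603×10^3 lb
Factor of safety n = P_cr / P = 2.6028 / 1.55 = 1.68

n ≈ 1.68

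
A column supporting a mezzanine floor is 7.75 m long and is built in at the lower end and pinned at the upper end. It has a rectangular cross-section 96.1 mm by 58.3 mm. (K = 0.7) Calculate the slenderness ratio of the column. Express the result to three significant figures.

λ ≈ 322

For a rectangle r_min = b/√12 = 58.3/√12 = 16.83 mm
L_e = K·L = 0.7 × 7.75 m = 5.425 m = 5425.0 mm
λ = L_e / r_min = 5425.0 / 16.83 = 322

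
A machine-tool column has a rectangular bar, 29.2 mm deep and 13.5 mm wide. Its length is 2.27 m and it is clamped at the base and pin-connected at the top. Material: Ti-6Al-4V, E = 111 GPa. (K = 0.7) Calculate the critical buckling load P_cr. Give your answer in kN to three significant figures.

Buckling occurs about the weak axis: I_min = h·b³/12 with b = 13.5 mm (the shorter side).
I_min = 29.2×13.5³/12 = 5.987×10^3 mm⁴
I = 5.987×10^3 mm⁴ = 5.987×10^-9 m⁴
Effective length L_e = K·L = 0.7 × 2.27 = 1.589 m
P_cr = π²EI / L_e² = π² × 111×10⁹ × 5.987×10^-9 / 1.589² = 2.598×10^3 N

P_cr ≈ 2.60 kN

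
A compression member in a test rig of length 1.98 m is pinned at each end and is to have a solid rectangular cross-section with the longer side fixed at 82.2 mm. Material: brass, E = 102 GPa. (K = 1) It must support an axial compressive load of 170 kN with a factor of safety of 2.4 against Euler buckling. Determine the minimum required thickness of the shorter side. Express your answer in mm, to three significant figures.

Required P_cr = n·P = 2.4 × 170 = 408.0 kN
L_e = K·L = 1 × 1.98 = 1.980 m
Required I = P_cr·L_e²/(π²E) = 4.080×10^5 × 1.980² / (π² × 1.02×10^11) = 1.589×10^-6 m⁴
I_req = 1.589×10^6 mm⁴
Rectangle, weak axis: I_min = h·b³/12 with h = 82.2 mm fixed  ⇒  b = (12I/h)^(1/3) = 61.4 mm

b ≈ 61.4 mm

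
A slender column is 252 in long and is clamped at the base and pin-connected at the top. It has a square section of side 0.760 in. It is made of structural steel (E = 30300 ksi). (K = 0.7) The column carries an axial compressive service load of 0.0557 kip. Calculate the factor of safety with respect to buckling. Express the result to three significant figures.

n ≈ 4.80

I = a⁴/12 = 0.760⁴/12 = 2.780×10^-2 in⁴
Effective length L_e = K·L = 0.7 × 252 = 176.4 in
P_cr = π²EI / L_e² = π² × 30300×10³ × 2.780×10^-2 / 176.4² = 267.2 lb
Factor of safety n = P_cr / P = 0.26719 / 0.0557 = 4.80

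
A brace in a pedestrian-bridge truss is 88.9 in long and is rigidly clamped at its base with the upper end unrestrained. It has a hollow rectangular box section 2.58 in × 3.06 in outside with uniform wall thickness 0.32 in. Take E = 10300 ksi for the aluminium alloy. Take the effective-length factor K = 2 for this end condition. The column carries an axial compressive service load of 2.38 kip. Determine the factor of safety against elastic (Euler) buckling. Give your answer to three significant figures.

n ≈ 3.93

Inner dimensions: h_i = 3.06 − 2×0.32 = 2.420 in, b_i = 2.58 − 2×0.32 = 1.940 in
Weak-axis I_min = (h_o·b_o³ − h_i·b_i³)/12 with b_o = 2.58, b_i = 1.940 in (shorter outer/inner sides).
I_min = (3.06×2.58³ − 2.420×1.940³)/12 = 2.907 in⁴
Effective length L_e = K·L = 2 × 88.9 = 177.8 in
P_cr = π²EI / L_e² = π² × 10300×10³ × 2.907 / 177.8² = 9.347×10^3 lb
Factor of safety n = P_cr / P = 9.3474 / 2.38 = 3.93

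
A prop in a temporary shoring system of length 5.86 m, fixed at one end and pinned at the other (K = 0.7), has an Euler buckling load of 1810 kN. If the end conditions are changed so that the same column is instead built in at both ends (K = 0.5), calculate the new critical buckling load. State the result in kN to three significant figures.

P_cr ∝ 1/K², so P_cr,new = P_cr,old × (K_old/K_new)² = 1810 × (0.7/0.5)²
= 1810 × 1.960 = 3550 kN

P_cr ≈ 3550 kN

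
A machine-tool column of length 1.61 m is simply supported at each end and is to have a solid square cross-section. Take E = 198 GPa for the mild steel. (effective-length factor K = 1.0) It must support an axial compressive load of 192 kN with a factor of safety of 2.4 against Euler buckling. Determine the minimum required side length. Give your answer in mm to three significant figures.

a ≈ 52.0 mm

Required P_cr = n·P = 2.4 × 192 = 460.8 kN
L_e = K·L = 1 × 1.61 = 1.610 m
Required I = P_cr·L_e²/(π²E) = 4.608×10^5 × 1.610² / (π² × 1.98×10^11) = 6.112×10^-7 m⁴
I_req = 6.112×10^5 mm⁴
Solid square: I = a⁴/12  ⇒  a = (12I)^(1/4) = (12×6.112×10^5)^(1/4) = 52.0 mm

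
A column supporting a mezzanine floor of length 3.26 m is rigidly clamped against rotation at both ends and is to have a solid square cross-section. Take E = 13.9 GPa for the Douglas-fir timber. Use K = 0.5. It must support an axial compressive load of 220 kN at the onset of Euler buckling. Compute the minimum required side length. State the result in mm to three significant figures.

L_e = K·L = 0.5 × 3.26 = 1.630 m
Required I = P_cr·L_e²/(π²E) = 2.200×10^5 × 1.630² / (π² × 1.39×10^10) = 4.261×10^-6 m⁴
I_req = 4.261×10^6 mm⁴
Solid square: I = a⁴/12  ⇒  a = (12I)^(1/4) = (12×4.261×10^6)^(1/4) = 84.6 mm

a ≈ 84.6 mm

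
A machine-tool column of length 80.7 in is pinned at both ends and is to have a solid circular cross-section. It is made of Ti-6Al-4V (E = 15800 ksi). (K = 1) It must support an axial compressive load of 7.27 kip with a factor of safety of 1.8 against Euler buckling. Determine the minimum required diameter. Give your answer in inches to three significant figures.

Required P_cr = n·P = 1.8 × 7.27 = 13.09 kip
L_e = K·L = 1 × 80.7 = 80.70 in
Required I = P_cr·L_e²/(π²E) = 1.309×10^4 × 80.70² / (π² × 1.58×10^7) = 0.5465 in⁴
Solid circle: I = πd⁴/64  ⇒  d = (64I/π)^(1/4) = (64×0.5465/π)^(1/4) = 1.83 in

d ≈ 1.83 in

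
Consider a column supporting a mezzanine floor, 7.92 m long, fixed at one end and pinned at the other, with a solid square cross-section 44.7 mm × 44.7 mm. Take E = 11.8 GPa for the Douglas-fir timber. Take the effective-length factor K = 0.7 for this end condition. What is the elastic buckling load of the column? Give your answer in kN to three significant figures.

P_cr ≈ 1.26 kN

I = a⁴/12 = 44.7⁴/12 = 3.327×10^5 mm⁴
I = 3.327×10^5 mm⁴ = 3.327×10^-7 m⁴
Effective length L_e = K·L = 0.7 × 7.92 = 5.544 m
P_cr = π²EI / L_e² = π² × 11.8×10⁹ × 3.327×10^-7 / 5.544² = 1.261×10^3 N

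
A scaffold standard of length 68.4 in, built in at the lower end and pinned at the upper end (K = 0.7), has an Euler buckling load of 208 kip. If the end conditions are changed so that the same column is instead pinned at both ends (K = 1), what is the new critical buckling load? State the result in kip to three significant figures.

P_cr ≈ 102 kip

P_cr ∝ 1/K², so P_cr,new = P_cr,old × (K_old/K_new)² = 208 × (0.7/1)²
= 208 × 0.4900 = 102 kip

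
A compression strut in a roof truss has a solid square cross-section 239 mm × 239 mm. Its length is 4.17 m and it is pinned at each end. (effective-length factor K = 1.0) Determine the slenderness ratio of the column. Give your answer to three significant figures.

For a square r = a/√12 = 239/√12 = 68.99 mm
L_e = K·L = 1 × 4.17 m = 4.170 m = 4170.0 mm
λ = L_e / r_min = 4170.0 / 68.99 = 60.4

λ ≈ 60.4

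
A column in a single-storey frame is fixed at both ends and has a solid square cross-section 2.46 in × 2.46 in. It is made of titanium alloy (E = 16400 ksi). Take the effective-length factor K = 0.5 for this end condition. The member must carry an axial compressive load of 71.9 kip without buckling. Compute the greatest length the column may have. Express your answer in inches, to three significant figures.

I = a⁴/12 = 2.46⁴/12 = 3.052 in⁴
At the buckling limit P_cr = P = 7.190×10^4 lb
From P_cr = π²EI/(K·L)²:  L = (1/K)·√(π²EI/P_cr) = (1/0.5)·√(π²×1.64×10^7×3.052/7.190×10^4)
L = 166 in

L_max ≈ 166 in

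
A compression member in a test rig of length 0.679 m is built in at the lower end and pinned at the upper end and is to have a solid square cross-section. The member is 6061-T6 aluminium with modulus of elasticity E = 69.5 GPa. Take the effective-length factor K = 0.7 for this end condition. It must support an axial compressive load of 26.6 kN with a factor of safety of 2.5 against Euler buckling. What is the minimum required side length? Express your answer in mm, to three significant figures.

Required P_cr = n·P = 2.5 × 26.6 = 66.50 kN
L_e = K·L = 0.7 × 0.679 = 0.4753 m
Required I = P_cr·L_e²/(π²E) = 6.650×10^4 × 0.4753² / (π² × 6.95×10^10) = 2.190×10^-8 m⁴
I_req = 2.190×10^4 mm⁴
Solid square: I = a⁴/12  ⇒  a = (12I)^(1/4) = (12×2.190×10^4)^(1/4) = 22.6 mm

a ≈ 22.6 mm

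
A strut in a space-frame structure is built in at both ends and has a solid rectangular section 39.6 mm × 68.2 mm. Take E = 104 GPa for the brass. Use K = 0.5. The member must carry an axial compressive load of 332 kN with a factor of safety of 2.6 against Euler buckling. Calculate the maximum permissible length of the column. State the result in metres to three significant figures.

L_max ≈ 1.30 m

Buckling occurs about the weak axis: I_min = h·b³/12 with b = 39.6 mm (the shorter side).
I_min = 68.2×39.6³/12 = 3.529×10^5 mm⁴
I = 3.529×10^-7 m⁴
Required critical load P_cr = n·P = 2.6 × 332 = 863.2 kN = 8.632×10^5 N
From P_cr = π²EI/(K·L)²:  L = (1/K)·√(π²EI/P_cr) = (1/0.5)·√(π²×1.04×10^11×3.529×10^-7/8.632×10^5)
L = 1.30 m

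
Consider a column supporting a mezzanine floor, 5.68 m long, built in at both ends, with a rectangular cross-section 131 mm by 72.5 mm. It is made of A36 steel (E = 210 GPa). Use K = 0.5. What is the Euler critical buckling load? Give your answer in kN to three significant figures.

Buckling occurs about the weak axis: I_min = h·b³/12 with b = 72.5 mm (the shorter side).
I_min = 131×72.5³/12 = 4.160×10^6 mm⁴
I = 4.160×10^6 mm⁴ = 4.160×10^-6 m⁴
Effective length L_e = K·L = 0.5 × 5.68 = 2.840 m
P_cr = π²EI / L_e² = π² × 210×10⁹ × 4.160×10^-6 / 2.840² = 1.069×10^6 N

P_cr ≈ 1070 kN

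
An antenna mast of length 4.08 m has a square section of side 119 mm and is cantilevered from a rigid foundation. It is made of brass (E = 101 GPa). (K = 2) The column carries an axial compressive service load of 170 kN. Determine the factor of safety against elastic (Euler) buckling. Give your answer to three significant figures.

I = a⁴/12 = 119⁴/12 = 1.671×10^7 mm⁴
I = 1.671×10^7 mm⁴ = 1.671×10^-5 m⁴
Effective length L_e = K·L = 2 × 4.08 = 8.160 m
P_cr = π²EI / L_e² = π² × 101×10⁹ × 1.671×10^-5 / 8.160² = 2.502×10^5 N
Factor of safety n = P_cr / P = 250.18 / 170 = 1.47

n ≈ 1.47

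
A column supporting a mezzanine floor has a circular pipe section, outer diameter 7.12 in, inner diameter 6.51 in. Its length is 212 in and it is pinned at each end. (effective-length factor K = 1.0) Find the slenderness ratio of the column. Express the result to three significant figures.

d_o = 7.12 in, d_i = 6.51 in
I = π(d_o⁴ − d_i⁴)/64 = π(7.12⁴ − 6.510⁴)/64 = 37.99 in⁴
A = 6.530 in²;  r_min = √(I/A) = √(37.99/6.530) = 2.412 in
L_e = K·L = 1 × 212 = 212.0 in
λ = L_e / r_min = 212.00 / 2.412 = 87.9

λ ≈ 87.9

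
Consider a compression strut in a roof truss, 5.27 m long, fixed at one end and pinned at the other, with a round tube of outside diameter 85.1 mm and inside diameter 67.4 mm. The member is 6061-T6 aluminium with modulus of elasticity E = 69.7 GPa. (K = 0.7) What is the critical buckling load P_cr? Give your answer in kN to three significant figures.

d_o = 85.1 mm, d_i = 67.4 mm
I = π(d_o⁴ − d_i⁴)/64 = π(85.1⁴ − 67.40⁴)/64 = 1.561×10^6 mm⁴
I = 1.561×10^6 mm⁴ = 1.561×10^-6 m⁴
Effective length L_e = K·L = 0.7 × 5.27 = 3.689 m
P_cr = π²EI / L_e² = π² × 69.7×10⁹ × 1.561×10^-6 / 3.689² = 7.893×10^4 N

P_cr ≈ 78.9 kN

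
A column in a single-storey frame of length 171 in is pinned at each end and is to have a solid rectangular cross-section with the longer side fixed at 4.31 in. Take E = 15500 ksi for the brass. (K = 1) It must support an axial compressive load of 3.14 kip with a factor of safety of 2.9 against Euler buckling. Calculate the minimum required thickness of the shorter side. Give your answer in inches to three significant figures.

b ≈ 1.69 in

Required P_cr = n·P = 2.9 × 3.14 = 9.106 kip
L_e = K·L = 1 × 171 = 171.0 in
Required I = P_cr·L_e²/(π²E) = 9.106×10^3 × 171.0² / (π² × 1.55×10^7) = 1.741 in⁴
Rectangle, weak axis: I_min = h·b³/12 with h = 4.31 in fixed  ⇒  b = (12I/h)^(1/3) = 1.69 in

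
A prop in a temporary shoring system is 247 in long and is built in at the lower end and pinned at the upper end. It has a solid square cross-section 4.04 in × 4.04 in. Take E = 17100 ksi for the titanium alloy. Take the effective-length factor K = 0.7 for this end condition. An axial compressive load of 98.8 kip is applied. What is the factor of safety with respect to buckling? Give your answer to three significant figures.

I = a⁴/12 = 4.04⁴/12 = 22.20 in⁴
Effective length L_e = K·L = 0.7 × 247 = 172.9 in
P_cr = π²EI / L_e² = π² × 17100×10³ × 22.20 / 172.9² = 1.253×10^5 lb
Factor of safety n = P_cr / P = 125.33 / 98.8 = 1.27

n ≈ 1.27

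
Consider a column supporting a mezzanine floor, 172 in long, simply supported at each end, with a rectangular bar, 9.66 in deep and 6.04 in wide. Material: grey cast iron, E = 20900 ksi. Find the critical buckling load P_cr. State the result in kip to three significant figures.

P_cr ≈ 1240 kip

Buckling occurs about the weak axis: I_min = h·b³/12 with b = 6.04 in (the shorter side).
I_min = 9.66×6.04³/12 = 177.4 in⁴
Effective length L_e = K·L = 1 × 172 = 172.0 in
P_cr = π²EI / L_e² = π² × 20900×10³ × 177.4 / 172.0² = 1.237×10^6 lb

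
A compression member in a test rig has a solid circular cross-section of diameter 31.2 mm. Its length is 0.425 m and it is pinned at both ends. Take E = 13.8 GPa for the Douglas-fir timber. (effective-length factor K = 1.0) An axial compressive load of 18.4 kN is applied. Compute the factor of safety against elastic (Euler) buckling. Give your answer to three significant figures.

n ≈ 1.91

I = πd⁴/64 = π×31.2⁴/64 = 4.651×10^4 mm⁴
I = 4.651×10^4 mm⁴ = 4.651×10^-8 m⁴
Effective length L_e = K·L = 1 × 0.425 = 0.4250 m
P_cr = π²EI / L_e² = π² × 13.8×10⁹ × 4.651×10^-8 / 0.4250² = 3.507×10^4 N
Factor of safety n = P_cr / P = 35.074 / 18.4 = 1.91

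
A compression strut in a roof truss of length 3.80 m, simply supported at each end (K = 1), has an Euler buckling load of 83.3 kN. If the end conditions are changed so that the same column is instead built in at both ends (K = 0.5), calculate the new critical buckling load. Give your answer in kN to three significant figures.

P_cr ∝ 1/K², so P_cr,new = P_cr,old × (K_old/K_new)² = 83.3 × (1/0.5)²
= 83.3 × 4.000 = 333 kN

P_cr ≈ 333 kN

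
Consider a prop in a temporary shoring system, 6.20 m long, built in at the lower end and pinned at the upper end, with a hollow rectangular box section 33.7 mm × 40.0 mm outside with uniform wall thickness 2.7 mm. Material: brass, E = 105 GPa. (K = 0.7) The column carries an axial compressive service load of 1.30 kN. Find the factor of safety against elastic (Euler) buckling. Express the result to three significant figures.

Inner dimensions: h_i = 40.0 − 2×2.7 = 34.60 mm, b_i = 33.7 − 2×2.7 = 28.30 mm
Weak-axis I_min = (h_o·b_o³ − h_i·b_i³)/12 with b_o = 33.7, b_i = 28.30 mm (shorter outer/inner sides).
I_min = (40.0×33.7³ − 34.60×28.30³)/12 = 6.222×10^4 mm⁴
I = 6.222×10^4 mm⁴ = 6.222×10^-8 m⁴
Effective length L_e = K·L = 0.7 × 6.20 = 4.340 m
P_cr = π²EI / L_e² = π² × 105×10⁹ × 6.222×10^-8 / 4.340² = 3.424×10^3 N
Factor of safety n = P_cr / P = 3.4235 / 1.30 = 2.63

n ≈ 2.63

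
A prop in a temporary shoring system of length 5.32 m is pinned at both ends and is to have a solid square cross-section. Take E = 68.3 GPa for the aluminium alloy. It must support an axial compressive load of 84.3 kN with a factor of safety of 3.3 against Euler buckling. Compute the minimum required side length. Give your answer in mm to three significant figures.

Required P_cr = n·P = 3.3 × 84.3 = 278.2 kN
L_e = K·L = 1 × 5.32 = 5.320 m
Required I = P_cr·L_e²/(π²E) = 2.782×10^5 × 5.320² / (π² × 6.83×10^10) = 1.168×10^-5 m⁴
I_req = 1.168×10^7 mm⁴
Solid square: I = a⁴/12  ⇒  a = (12I)^(1/4) = (12×1.168×10^7)^(1/4) = 109 mm

a ≈ 109 mm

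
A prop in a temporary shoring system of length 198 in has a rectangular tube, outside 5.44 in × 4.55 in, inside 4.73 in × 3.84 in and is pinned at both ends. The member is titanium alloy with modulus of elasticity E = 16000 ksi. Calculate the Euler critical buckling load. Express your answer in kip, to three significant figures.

P_cr ≈ 82.1 kip

Weak-axis I_min = (h_o·b_o³ − h_i·b_i³)/12 with b_o = 4.55, b_i = 3.840 in (shorter outer/inner sides).
I_min = (5.44×4.55³ − 4.730×3.840³)/12 = 20.38 in⁴
Effective length L_e = K·L = 1 × 198 = 198.0 in
P_cr = π²EI / L_e² = π² × 16000×10³ × 20.38 / 198.0² = 8.210×10^4 lb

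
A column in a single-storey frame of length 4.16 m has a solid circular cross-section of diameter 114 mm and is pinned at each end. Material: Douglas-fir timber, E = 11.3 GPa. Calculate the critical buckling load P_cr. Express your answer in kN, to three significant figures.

I = πd⁴/64 = π×114⁴/64 = 8.291×10^6 mm⁴
I = 8.291×10^6 mm⁴ = 8.291×10^-6 m⁴
Effective length L_e = K·L = 1 × 4.16 = 4.160 m
P_cr = π²EI / L_e² = π² × 11.3×10⁹ × 8.291×10^-6 / 4.160² = 5.343×10^4 N

P_cr ≈ 53.4 kN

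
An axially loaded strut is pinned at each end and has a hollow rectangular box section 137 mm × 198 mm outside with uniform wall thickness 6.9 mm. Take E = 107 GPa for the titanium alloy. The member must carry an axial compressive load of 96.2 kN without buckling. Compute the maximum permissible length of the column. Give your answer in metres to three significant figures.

Inner dimensions: h_i = 198 − 2×6.9 = 184.2 mm, b_i = 137 − 2×6.9 = 123.2 mm
Weak-axis I_min = (h_o·b_o³ − h_i·b_i³)/12 with b_o = 137, b_i = 123.2 mm (shorter outer/inner sides).
I_min = (198×137³ − 184.2×123.2³)/12 = 1.372×10^7 mm⁴
I = 1.372×10^-5 m⁴
At the buckling limit P_cr = P = 9.620×10^4 N
From P_cr = π²EI/(K·L)²:  L = (1/K)·√(π²EI/P_cr) = (1/1)·√(π²×1.07×10^11×1.372×10^-5/9.620×10^4)
L = 12.3 m

L_max ≈ 12.3 m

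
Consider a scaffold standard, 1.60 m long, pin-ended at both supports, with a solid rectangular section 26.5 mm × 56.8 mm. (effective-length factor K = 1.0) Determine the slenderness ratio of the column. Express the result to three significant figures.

λ ≈ 209

Buckling occurs about the weak axis: I_min = h·b³/12 with b = 26.5 mm (the shorter side).
I_min = 56.8×26.5³/12 = 8.809×10^4 mm⁴
A = 1.505×10^3 mm²;  r_min = √(I/A) = √(8.809×10^4/1.505×10^3) = 7.650 mm
L_e = K·L = 1 × 1.60 m = 1.600 m = 1600.0 mm
λ = L_e / r_min = 1600.0 / 7.650 = 209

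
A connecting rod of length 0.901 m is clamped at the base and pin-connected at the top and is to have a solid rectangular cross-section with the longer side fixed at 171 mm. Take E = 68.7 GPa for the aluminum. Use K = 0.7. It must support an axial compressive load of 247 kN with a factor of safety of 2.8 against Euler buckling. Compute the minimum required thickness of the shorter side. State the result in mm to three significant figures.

b ≈ 30.5 mm

Required P_cr = n·P = 2.8 × 247 = 691.6 kN
L_e = K·L = 0.7 × 0.901 = 0.6307 m
Required I = P_cr·L_e²/(π²E) = 6.916×10^5 × 0.6307² / (π² × 6.87×10^10) = 4.057×10^-7 m⁴
I_req = 4.057×10^5 mm⁴
Rectangle, weak axis: I_min = h·b³/12 with h = 171 mm fixed  ⇒  b = (12I/h)^(1/3) = 30.5 mm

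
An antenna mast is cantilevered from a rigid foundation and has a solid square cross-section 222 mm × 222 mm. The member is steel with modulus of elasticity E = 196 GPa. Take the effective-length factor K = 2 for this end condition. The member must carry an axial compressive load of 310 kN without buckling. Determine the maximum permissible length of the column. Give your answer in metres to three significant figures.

I = a⁴/12 = 222⁴/12 = 2.024×10^8 mm⁴
I = 2.024×10^-4 m⁴
At the buckling limit P_cr = P = 3.100×10^5 N
From P_cr = π²EI/(K·L)²:  L = (1/K)·√(π²EI/P_cr) = (1/2)·√(π²×1.96×10^11×2.024×10^-4/3.100×10^5)
L = 17.8 m

L_max ≈ 17.8 m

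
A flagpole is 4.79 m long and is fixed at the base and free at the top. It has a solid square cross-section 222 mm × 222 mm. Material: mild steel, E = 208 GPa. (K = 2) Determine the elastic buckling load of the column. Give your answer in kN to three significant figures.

P_cr ≈ 4530 kN

I = a⁴/12 = 222⁴/12 = 2.024×10^8 mm⁴
I = 2.024×10^8 mm⁴ = 2.024×10^-4 m⁴
Effective length L_e = K·L = 2 × 4.79 = 9.580 m
P_cr = π²EI / L_e² = π² × 208×10⁹ × 2.024×10^-4 / 9.580² = 4.528×10^6 N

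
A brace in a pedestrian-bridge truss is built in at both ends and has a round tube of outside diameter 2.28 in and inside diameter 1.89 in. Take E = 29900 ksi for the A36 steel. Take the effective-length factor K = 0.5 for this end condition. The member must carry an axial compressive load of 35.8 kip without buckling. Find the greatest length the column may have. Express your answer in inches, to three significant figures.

d_o = 2.28 in, d_i = 1.89 in
I = π(d_o⁴ − d_i⁴)/64 = π(2.28⁴ − 1.890⁴)/64 = 0.7002 in⁴
At the buckling limit P_cr = P = 3.580×10^4 lb
From P_cr = π²EI/(K·L)²:  L = (1/K)·√(π²EI/P_cr) = (1/0.5)·√(π²×2.99×10^7×0.7002/3.580×10^4)
L = 152 in

L_max ≈ 152 in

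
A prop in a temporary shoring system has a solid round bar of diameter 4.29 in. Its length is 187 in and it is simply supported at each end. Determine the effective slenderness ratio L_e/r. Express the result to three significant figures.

For a solid circle r = d/4 = 4.29/4 = 1.072 in
L_e = K·L = 1 × 187 = 187.0 in
λ = L_e / r_min = 187.00 / 1.072 = 174

λ ≈ 174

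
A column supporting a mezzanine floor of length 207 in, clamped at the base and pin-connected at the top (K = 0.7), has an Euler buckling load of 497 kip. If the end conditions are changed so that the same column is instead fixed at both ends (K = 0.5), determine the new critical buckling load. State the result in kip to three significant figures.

P_cr ∝ 1/K², so P_cr,new = P_cr,old × (K_old/K_new)² = 497 × (0.7/0.5)²
= 497 × 1.960 = 974 kip

P_cr ≈ 974 kip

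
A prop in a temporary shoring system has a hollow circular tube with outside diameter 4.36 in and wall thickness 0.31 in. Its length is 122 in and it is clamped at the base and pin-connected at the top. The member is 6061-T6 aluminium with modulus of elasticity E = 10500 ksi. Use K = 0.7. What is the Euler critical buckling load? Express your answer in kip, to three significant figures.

P_cr ≈ 116 kip

Inner diameter d_i = 4.36 − 2×0.31 = 3.740 in
I = π(d_o⁴ − d_i⁴)/64 = π(4.36⁴ − 3.740⁴)/64 = 8.134 in⁴
Effective length L_e = K·L = 0.7 × 122 = 85.40 in
P_cr = π²EI / L_e² = π² × 10500×10³ × 8.134 / 85.40² = 1.156×10^5 lb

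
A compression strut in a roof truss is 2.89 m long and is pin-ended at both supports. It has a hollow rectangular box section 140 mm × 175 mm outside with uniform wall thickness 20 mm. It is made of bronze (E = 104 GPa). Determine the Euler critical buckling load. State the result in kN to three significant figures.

P_cr ≈ 3540 kN

Inner dimensions: h_i = 175 − 2×20 = 135.0 mm, b_i = 140 − 2×20 = 100.0 mm
Weak-axis I_min = (h_o·b_o³ − h_i·b_i³)/12 with b_o = 140, b_i = 100.0 mm (shorter outer/inner sides).
I_min = (175×140³ − 135.0×100.0³)/12 = 2.877×10^7 mm⁴
I = 2.877×10^7 mm⁴ = 2.877×10^-5 m⁴
Effective length L_e = K·L = 1 × 2.89 = 2.890 m
P_cr = π²EI / L_e² = π² × 104×10⁹ × 2.877×10^-5 / 2.890² = 3.535×10^6 N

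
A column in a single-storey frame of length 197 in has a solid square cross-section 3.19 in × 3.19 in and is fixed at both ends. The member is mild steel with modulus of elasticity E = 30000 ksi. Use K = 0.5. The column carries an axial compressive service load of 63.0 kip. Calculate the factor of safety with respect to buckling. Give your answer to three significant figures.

n ≈ 4.18

I = a⁴/12 = 3.19⁴/12 = 8.629 in⁴
Effective length L_e = K·L = 0.5 × 197 = 98.50 in
P_cr = π²EI / L_e² = π² × 30000×10³ × 8.629 / 98.50² = 2.633×10^5 lb
Factor of safety n = P_cr / P = 263.35 / 63.0 = 4.18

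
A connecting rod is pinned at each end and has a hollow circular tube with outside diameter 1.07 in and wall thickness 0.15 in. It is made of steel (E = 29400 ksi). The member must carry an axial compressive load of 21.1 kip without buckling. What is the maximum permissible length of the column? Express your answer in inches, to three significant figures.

Inner diameter d_i = 1.07 − 2×0.15 = 0.7700 in
I = π(d_o⁴ − d_i⁴)/64 = π(1.07⁴ − 0.7700⁴)/64 = 4.709×10^-2 in⁴
At the buckling limit P_cr = P = 2.110×10^4 lb
From P_cr = π²EI/(K·L)²:  L = (1/K)·√(π²EI/P_cr) = (1/1)·√(π²×2.94×10^7×4.709×10^-2/2.110×10^4)
L = 25.4 in

L_max ≈ 25.4 in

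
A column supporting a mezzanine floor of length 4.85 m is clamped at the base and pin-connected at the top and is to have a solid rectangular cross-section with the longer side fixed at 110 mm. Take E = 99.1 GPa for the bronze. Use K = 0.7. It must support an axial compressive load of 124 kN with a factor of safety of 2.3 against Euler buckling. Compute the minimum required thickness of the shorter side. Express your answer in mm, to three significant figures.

Required P_cr = n·P = 2.3 × 124 = 285.2 kN
L_e = K·L = 0.7 × 4.85 = 3.395 m
Required I = P_cr·L_e²/(π²E) = 2.852×10^5 × 3.395² / (π² × 9.91×10^10) = 3.361×10^-6 m⁴
I_req = 3.361×10^6 mm⁴
Rectangle, weak axis: I_min = h·b³/12 with h = 110 mm fixed  ⇒  b = (12I/h)^(1/3) = 71.6 mm

b ≈ 71.6 mm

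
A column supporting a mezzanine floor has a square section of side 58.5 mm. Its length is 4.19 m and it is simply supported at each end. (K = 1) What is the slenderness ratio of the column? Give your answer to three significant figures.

For a square r = a/√12 = 58.5/√12 = 16.89 mm
L_e = K·L = 1 × 4.19 m = 4.190 m = 4190.0 mm
λ = L_e / r_min = 4190.0 / 16.89 = 248

λ ≈ 248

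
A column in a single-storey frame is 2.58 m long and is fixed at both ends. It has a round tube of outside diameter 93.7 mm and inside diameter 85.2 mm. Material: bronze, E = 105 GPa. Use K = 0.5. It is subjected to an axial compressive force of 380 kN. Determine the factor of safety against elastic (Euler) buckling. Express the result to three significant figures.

d_o = 93.7 mm, d_i = 85.2 mm
I = π(d_o⁴ − d_i⁴)/64 = π(93.7⁴ − 85.20⁴)/64 = 1.197×10^6 mm⁴
I = 1.197×10^6 mm⁴ = 1.197×10^-6 m⁴
Effective length L_e = K·L = 0.5 × 2.58 = 1.290 m
P_cr = π²EI / L_e² = π² × 105×10⁹ × 1.197×10^-6 / 1.290² = 7.456×10^5 N
Factor of safety n = P_cr / P = 745.55 / 380 = 1.96

n ≈ 1.96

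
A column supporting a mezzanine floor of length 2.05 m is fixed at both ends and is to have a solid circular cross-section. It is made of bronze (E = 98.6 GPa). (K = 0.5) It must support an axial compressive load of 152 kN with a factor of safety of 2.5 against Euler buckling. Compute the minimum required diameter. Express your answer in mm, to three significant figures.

Required P_cr = n·P = 2.5 × 152 = 380.0 kN
L_e = K·L = 0.5 × 2.05 = 1.025 m
Required I = P_cr·L_e²/(π²E) = 3.800×10^5 × 1.025² / (π² × 9.86×10^10) = 4.103×10^-7 m⁴
I_req = 4.103×10^5 mm⁴
Solid circle: I = πd⁴/64  ⇒  d = (64I/π)^(1/4) = (64×4.103×10^5/π)^(1/4) = 53.8 mm

d ≈ 53.8 mm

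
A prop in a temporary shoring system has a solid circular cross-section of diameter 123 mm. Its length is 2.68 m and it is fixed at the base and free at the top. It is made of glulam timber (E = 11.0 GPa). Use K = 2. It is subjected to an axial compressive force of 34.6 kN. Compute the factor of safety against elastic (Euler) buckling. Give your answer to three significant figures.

n ≈ 1.23

I = πd⁴/64 = π×123⁴/64 = 1.124×10^7 mm⁴
I = 1.124×10^7 mm⁴ = 1.124×10^-5 m⁴
Effective length L_e = K·L = 2 × 2.68 = 5.360 m
P_cr = π²EI / L_e² = π² × 11.0×10⁹ × 1.124×10^-5 / 5.360² = 4.246×10^4 N
Factor of safety n = P_cr / P = 42.457 / 34.6 = 1.23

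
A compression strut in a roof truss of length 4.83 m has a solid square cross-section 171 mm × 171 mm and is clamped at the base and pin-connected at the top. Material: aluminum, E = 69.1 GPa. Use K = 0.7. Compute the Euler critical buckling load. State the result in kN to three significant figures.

I = a⁴/12 = 171⁴/12 = 7.125×10^7 mm⁴
I = 7.125×10^7 mm⁴ = 7.125×10^-5 m⁴
Effective length L_e = K·L = 0.7 × 4.83 = 3.381 m
P_cr = π²EI / L_e² = π² × 69.1×10⁹ × 7.125×10^-5 / 3.381² = 4.251×10^6 N

P_cr ≈ 4250 kN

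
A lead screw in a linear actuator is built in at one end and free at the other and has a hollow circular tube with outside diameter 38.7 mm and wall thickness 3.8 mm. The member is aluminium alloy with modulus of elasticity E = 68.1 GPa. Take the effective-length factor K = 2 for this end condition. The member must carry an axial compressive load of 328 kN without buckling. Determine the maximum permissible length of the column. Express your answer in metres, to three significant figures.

Inner diameter d_i = 38.7 − 2×3.8 = 31.10 mm
I = π(d_o⁴ − d_i⁴)/64 = π(38.7⁴ − 31.10⁴)/64 = 6.419×10^4 mm⁴
I = 6.419×10^-8 m⁴
At the buckling limit P_cr = P = 3.280×10^5 N
From P_cr = π²EI/(K·L)²:  L = (1/K)·√(π²EI/P_cr) = (1/2)·√(π²×6.81×10^10×6.419×10^-8/3.280×10^5)
L = 0.181 m

L_max ≈ 0.181 m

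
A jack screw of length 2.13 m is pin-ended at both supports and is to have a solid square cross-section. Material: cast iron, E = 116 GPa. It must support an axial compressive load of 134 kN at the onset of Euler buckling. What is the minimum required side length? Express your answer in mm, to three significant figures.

L_e = K·L = 1 × 2.13 = 2.130 m
Required I = P_cr·L_e²/(π²E) = 1.340×10^5 × 2.130² / (π² × 1.16×10^11) = 5.310×10^-7 m⁴
I_req = 5.310×10^5 mm⁴
Solid square: I = a⁴/12  ⇒  a = (12I)^(1/4) = (12×5.310×10^5)^(1/4) = 50.2 mm

a ≈ 50.2 mm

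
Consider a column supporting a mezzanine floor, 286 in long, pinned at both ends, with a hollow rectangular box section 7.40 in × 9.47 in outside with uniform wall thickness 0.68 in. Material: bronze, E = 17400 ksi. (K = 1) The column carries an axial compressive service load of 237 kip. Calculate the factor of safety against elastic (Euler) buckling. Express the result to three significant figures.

n ≈ 1.51

Inner dimensions: h_i = 9.47 − 2×0.68 = 8.110 in, b_i = 7.40 − 2×0.68 = 6.040 in
Weak-axis I_min = (h_o·b_o³ − h_i·b_i³)/12 with b_o = 7.40, b_i = 6.040 in (shorter outer/inner sides).
I_min = (9.47×7.40³ − 8.110×6.040³)/12 = 170.9 in⁴
Effective length L_e = K·L = 1 × 286 = 286.0 in
P_cr = π²EI / L_e² = π² × 17400×10³ × 170.9 / 286.0² = 3.587×10^5 lb
Factor of safety n = P_cr / P = 358.74 / 237 = 1.51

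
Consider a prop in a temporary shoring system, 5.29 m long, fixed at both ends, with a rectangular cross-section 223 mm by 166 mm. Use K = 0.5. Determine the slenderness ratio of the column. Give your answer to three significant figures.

λ ≈ 55.2

Buckling occurs about the weak axis: I_min = h·b³/12 with b = 166 mm (the shorter side).
I_min = 223×166³/12 = 8.501×10^7 mm⁴
A = 3.702×10^4 mm²;  r_min = √(I/A) = √(8.501×10^7/3.702×10^4) = 47.92 mm
L_e = K·L = 0.5 × 5.29 m = 2.645 m = 2645.0 mm
λ = L_e / r_min = 2645.0 / 47.92 = 55.2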